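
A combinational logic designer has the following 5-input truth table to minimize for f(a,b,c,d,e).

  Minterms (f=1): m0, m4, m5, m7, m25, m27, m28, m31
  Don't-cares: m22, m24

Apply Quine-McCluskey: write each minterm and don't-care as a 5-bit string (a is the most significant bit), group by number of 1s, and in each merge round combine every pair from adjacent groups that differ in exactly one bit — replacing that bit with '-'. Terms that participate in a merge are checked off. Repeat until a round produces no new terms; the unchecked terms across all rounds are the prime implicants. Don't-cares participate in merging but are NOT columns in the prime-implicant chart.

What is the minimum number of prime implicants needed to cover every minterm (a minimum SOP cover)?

Round 0: 00000✓ 00100✓ 00101✓ 00111✓ 10110 11000✓ 11001✓ 11011✓ 11100✓ 11111✓
Round 1: 00-00 001-1 0010- 11-00 11-11 110-1 1100-
PIs = {00-00, 001-1, 0010-, 10110, 11-00, 11-11, 110-1, 1100-}
Coverage chart:
  m0: 00-00 ←essential
  m4: 00-00,0010-
  m5: 001-1,0010-
  m7: 001-1 ←essential
  m25: 110-1,1100-
  m27: 11-11,110-1
  m28: 11-00 ←essential
  m31: 11-11 ←essential
Essential: 00-00, 001-1, 11-00, 11-11
Petrick residual → 110-1
Min cover (5 terms): a'b'd'e' + a'b'ce + abd'e' + abde + abc'e

5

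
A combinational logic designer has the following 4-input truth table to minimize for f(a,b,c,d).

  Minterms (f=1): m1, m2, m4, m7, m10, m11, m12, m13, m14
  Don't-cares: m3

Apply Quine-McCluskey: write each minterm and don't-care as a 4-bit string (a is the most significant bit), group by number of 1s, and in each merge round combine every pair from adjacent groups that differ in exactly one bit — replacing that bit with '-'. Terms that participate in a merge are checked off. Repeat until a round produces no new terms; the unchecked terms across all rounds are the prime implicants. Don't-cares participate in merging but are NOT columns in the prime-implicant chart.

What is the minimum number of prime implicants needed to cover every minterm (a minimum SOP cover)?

[col 0] 0001*, 0010*, 0011*, 0100*, 0111*, 1010*, 1011*, 1100*, 1101*, 1110*
[col 1] -010*, -011*, -100, 0-11, 00-1, 001-*, 1-10, 101-*, 11-0, 110-
[col 2] -01-
Prime implicants: -01-, -100, 0-11, 00-1, 1-10, 11-0, 110-
PI chart (minterm → PIs covering it):
  1 | 00-1  (sole → essential)
  2 | -01-  (sole → essential)
  4 | -100  (sole → essential)
  7 | 0-11  (sole → essential)
  10 | -01-,1-10
  11 | -01-  (sole → essential)
  12 | -100,11-0,110-
  13 | 110-  (sole → essential)
  14 | 1-10,11-0
Essential prime implicants: -01-, -100, 0-11, 00-1, 110-
Petrick residual → 1-10
Minimum SOP uses 6 PIs: b'c + bc'd' + a'cd + a'b'd + acd' + abc'

6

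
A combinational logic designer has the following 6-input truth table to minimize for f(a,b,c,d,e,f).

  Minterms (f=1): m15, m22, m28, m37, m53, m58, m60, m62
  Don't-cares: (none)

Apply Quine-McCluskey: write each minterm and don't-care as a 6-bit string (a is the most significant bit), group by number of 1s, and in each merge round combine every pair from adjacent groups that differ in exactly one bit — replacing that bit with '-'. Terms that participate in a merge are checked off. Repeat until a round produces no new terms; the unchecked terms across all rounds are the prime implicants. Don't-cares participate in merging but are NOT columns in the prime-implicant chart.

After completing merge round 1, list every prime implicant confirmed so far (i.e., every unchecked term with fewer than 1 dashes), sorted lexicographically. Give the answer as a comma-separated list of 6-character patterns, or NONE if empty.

001111, 010110

size-2^0 implicants → 001111  010110  011100(✓)  100101(✓)  110101(✓)  111010(✓)  111100(✓)  111110(✓)
size-2^1 implicants → -11100  1-0101  111-10  1111-0
Unchecked terms (primes): -11100, 001111, 010110, 1-0101, 111-10, 1111-0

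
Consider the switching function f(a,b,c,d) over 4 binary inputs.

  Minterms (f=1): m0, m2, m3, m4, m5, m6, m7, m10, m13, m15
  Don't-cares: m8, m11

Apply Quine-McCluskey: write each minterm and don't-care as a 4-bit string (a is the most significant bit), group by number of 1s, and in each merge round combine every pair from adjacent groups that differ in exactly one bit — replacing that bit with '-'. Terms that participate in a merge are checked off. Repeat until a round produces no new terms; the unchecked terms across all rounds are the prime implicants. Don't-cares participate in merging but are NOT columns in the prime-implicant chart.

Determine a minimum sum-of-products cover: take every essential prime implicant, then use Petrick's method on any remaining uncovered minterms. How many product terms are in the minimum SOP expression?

[col 0] 0000*, 0010*, 0011*, 0100*, 0101*, 0110*, 0111*, 1000*, 1010*, 1011*, 1101*, 1111*
[col 1] -000*, -010*, -011*, -101*, -111*, 0-00*, 0-10*, 0-11*, 00-0*, 001-*, 01-0*, 01-1*, 010-*, 011-*, 1-11*, 10-0*, 101-*, 11-1*
[col 2] --11, -0-0, -01-, -1-1, 0--0, 0-1-, 01--
Prime implicants: --11, -0-0, -01-, -1-1, 0--0, 0-1-, 01--
PI chart (minterm → PIs covering it):
  0 | -0-0,0--0
  2 | -0-0,-01-,0--0,0-1-
  3 | --11,-01-,0-1-
  4 | 0--0,01--
  5 | -1-1,01--
  6 | 0--0,0-1-,01--
  7 | --11,-1-1,0-1-,01--
  10 | -0-0,-01-
  13 | -1-1  (sole → essential)
  15 | --11,-1-1
Essential prime implicants: -1-1
Petrick residual → -01-, 0--0
Minimum SOP uses 3 PIs: b'c + bd + a'd'

3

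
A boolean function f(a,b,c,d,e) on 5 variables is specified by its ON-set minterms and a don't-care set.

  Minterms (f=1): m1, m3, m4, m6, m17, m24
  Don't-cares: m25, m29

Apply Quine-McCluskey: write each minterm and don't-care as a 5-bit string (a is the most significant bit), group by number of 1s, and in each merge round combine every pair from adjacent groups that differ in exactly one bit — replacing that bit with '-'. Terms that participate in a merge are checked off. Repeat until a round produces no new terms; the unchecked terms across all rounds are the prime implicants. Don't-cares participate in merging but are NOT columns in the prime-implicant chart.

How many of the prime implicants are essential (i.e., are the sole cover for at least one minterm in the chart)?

3

[col 0] 00001*, 00011*, 00100*, 00110*, 10001*, 11000*, 11001*, 11101*
[col 1] -0001, 000-1, 001-0, 1-001, 11-01, 1100-
Prime implicants: -0001, 000-1, 001-0, 1-001, 11-01, 1100-
PI chart (minterm → PIs covering it):
  1 | -0001,000-1
  3 | 000-1  (sole → essential)
  4 | 001-0  (sole → essential)
  6 | 001-0  (sole → essential)
  17 | -0001,1-001
  24 | 1100-  (sole → essential)
Essential prime implicants: 000-1, 001-0, 1100-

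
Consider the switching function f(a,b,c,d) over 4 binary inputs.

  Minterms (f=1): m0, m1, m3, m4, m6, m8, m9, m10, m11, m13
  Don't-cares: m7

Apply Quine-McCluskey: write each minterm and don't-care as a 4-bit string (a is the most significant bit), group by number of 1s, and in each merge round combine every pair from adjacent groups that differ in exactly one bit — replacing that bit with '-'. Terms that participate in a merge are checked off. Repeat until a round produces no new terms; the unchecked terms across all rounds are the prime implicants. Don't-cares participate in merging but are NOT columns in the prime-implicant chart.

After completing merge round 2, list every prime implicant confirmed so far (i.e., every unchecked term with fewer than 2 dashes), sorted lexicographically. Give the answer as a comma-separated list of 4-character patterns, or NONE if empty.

0-00, 0-11, 01-0, 011-, 1-01

size-2^0 implicants → 0000(✓)  0001(✓)  0011(✓)  0100(✓)  0110(✓)  0111(✓)  1000(✓)  1001(✓)  1010(✓)  1011(✓)  1101(✓)
size-2^1 implicants → -000(✓)  -001(✓)  -011(✓)  0-00  0-11  00-1(✓)  000-(✓)  01-0  011-  1-01  10-0(✓)  10-1(✓)  100-(✓)  101-(✓)
size-2^2 implicants → -0-1  -00-  10--
Unchecked terms (primes): -0-1, -00-, 0-00, 0-11, 01-0, 011-, 1-01, 10--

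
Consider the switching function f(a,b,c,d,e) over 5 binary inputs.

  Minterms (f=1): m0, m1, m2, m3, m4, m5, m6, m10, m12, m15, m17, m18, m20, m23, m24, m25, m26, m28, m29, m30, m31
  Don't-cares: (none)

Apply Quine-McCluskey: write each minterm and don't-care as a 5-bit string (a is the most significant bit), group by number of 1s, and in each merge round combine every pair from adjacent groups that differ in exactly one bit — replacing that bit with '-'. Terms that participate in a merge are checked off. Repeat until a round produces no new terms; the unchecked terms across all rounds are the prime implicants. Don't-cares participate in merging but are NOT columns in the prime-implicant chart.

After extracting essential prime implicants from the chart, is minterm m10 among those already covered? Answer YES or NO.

Round 0: 00000✓ 00001✓ 00010✓ 00011✓ 00100✓ 00101✓ 00110✓ 01010✓ 01100✓ 01111✓ 10001✓ 10010✓ 10100✓ 10111✓ 11000✓ 11001✓ 11010✓ 11100✓ 11101✓ 11110✓ 11111✓
Round 1: -0001 -0010✓ -0100✓ -1010✓ -1100✓ -1111 0-010✓ 0-100✓ 00-00✓ 00-01✓ 00-10✓ 000-0✓ 000-1✓ 0000-✓ 0001-✓ 001-0✓ 0010-✓ 1-001 1-010✓ 1-100✓ 1-111 11-00✓ 11-01✓ 11-10✓ 110-0✓ 1100-✓ 111-0✓ 111-1✓ 1110-✓ 1111-✓
Round 2: --010 --100 00--0 00-0- 000-- 11--0 11-0- 111--
PIs = {--010, --100, -0001, -1111, 00--0, 00-0-, 000--, 1-001, 1-111, 11--0, 11-0-, 111--}
Coverage chart:
  m0: 00--0,00-0-,000--
  m1: -0001,00-0-,000--
  m2: --010,00--0,000--
  m3: 000-- ←essential
  m4: --100,00--0,00-0-
  m5: 00-0- ←essential
  m6: 00--0 ←essential
  m10: --010 ←essential
  m12: --100 ←essential
  m15: -1111 ←essential
  m17: -0001,1-001
  m18: --010 ←essential
  m20: --100 ←essential
  m23: 1-111 ←essential
  m24: 11--0,11-0-
  m25: 1-001,11-0-
  m26: --010,11--0
  m28: --100,11--0,11-0-,111--
  m29: 11-0-,111--
  m30: 11--0,111--
  m31: -1111,1-111,111--
Essential: --010, --100, -1111, 00--0, 00-0-, 000--, 1-111

YES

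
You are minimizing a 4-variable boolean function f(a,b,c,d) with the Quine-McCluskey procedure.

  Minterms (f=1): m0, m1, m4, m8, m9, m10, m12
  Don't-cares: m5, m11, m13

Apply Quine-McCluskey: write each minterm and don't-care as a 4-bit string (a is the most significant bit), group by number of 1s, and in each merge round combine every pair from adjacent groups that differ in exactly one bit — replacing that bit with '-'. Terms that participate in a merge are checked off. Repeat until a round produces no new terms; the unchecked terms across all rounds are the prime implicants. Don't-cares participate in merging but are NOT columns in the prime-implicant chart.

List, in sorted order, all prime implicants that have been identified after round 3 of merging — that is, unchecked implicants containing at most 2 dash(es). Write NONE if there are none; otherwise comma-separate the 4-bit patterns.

10--

[col 0] 0000*, 0001*, 0100*, 0101*, 1000*, 1001*, 1010*, 1011*, 1100*, 1101*
[col 1] -000*, -001*, -100*, -101*, 0-00*, 0-01*, 000-*, 010-*, 1-00*, 1-01*, 10-0*, 10-1*, 100-*, 101-*, 110-*
[col 2] --00*, --01*, -00-*, -10-*, 0-0-*, 1-0-*, 10--
[col 3] --0-
Prime implicants: --0-, 10--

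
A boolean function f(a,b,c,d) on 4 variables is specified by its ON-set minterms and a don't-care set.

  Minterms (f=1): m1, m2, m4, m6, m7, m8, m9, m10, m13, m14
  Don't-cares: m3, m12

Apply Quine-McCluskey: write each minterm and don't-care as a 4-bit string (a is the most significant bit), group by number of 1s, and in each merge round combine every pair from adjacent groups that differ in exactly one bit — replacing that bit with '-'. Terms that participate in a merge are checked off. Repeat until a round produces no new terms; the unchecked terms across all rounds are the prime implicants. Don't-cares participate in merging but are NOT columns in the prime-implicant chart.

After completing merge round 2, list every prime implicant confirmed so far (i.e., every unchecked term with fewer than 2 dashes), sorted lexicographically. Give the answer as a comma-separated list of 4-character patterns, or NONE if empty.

-001, 00-1

size-2^0 implicants → 0001(✓)  0010(✓)  0011(✓)  0100(✓)  0110(✓)  0111(✓)  1000(✓)  1001(✓)  1010(✓)  1100(✓)  1101(✓)  1110(✓)
size-2^1 implicants → -001  -010(✓)  -100(✓)  -110(✓)  0-10(✓)  0-11(✓)  00-1  001-(✓)  01-0(✓)  011-(✓)  1-00(✓)  1-01(✓)  1-10(✓)  10-0(✓)  100-(✓)  11-0(✓)  110-(✓)
size-2^2 implicants → --10  -1-0  0-1-  1--0  1-0-
Unchecked terms (primes): --10, -001, -1-0, 0-1-, 00-1, 1--0, 1-0-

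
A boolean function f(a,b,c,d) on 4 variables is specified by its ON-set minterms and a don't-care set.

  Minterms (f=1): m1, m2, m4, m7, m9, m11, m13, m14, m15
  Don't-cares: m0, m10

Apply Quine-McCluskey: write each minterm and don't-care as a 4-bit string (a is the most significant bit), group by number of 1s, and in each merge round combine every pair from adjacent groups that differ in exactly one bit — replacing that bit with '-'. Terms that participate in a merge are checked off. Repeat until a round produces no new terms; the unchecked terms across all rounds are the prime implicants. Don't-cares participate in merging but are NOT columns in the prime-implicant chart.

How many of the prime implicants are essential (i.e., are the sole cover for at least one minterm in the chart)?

4

size-2^0 implicants → 0000(✓)  0001(✓)  0010(✓)  0100(✓)  0111(✓)  1001(✓)  1010(✓)  1011(✓)  1101(✓)  1110(✓)  1111(✓)
size-2^1 implicants → -001  -010  -111  0-00  00-0  000-  1-01(✓)  1-10(✓)  1-11(✓)  10-1(✓)  101-(✓)  11-1(✓)  111-(✓)
size-2^2 implicants → 1--1  1-1-
Unchecked terms (primes): -001, -010, -111, 0-00, 00-0, 000-, 1--1, 1-1-
Minterm coverage:
  m1 ⊆ -001,000-
  m2 ⊆ -010,00-0
  m4 ⊆ 0-00 [E]
  m7 ⊆ -111 [E]
  m9 ⊆ -001,1--1
  m11 ⊆ 1--1,1-1-
  m13 ⊆ 1--1 [E]
  m14 ⊆ 1-1- [E]
  m15 ⊆ -111,1--1,1-1-
E = {-111, 0-00, 1--1, 1-1-}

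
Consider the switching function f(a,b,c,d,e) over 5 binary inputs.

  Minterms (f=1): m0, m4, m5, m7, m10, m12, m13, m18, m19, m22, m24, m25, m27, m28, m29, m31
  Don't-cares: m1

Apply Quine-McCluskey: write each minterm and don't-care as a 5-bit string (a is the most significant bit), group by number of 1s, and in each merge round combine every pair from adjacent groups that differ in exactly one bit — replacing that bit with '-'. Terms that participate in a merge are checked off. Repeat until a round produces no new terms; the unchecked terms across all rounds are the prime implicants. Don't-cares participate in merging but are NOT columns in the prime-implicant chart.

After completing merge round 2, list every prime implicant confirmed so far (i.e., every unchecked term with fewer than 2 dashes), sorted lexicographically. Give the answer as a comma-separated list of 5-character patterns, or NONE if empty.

size-2^0 implicants → 00000(✓)  00001(✓)  00100(✓)  00101(✓)  00111(✓)  01010  01100(✓)  01101(✓)  10010(✓)  10011(✓)  10110(✓)  11000(✓)  11001(✓)  11011(✓)  11100(✓)  11101(✓)  11111(✓)
size-2^1 implicants → -1100(✓)  -1101(✓)  0-100(✓)  0-101(✓)  00-00(✓)  00-01(✓)  0000-(✓)  001-1  0010-(✓)  0110-(✓)  1-011  10-10  1001-  11-00(✓)  11-01(✓)  11-11(✓)  110-1(✓)  1100-(✓)  111-1(✓)  1110-(✓)
size-2^2 implicants → -110-  0-10-  00-0-  11--1  11-0-
Unchecked terms (primes): -110-, 0-10-, 00-0-, 001-1, 01010, 1-011, 10-10, 1001-, 11--1, 11-0-

001-1, 01010, 1-011, 10-10, 1001-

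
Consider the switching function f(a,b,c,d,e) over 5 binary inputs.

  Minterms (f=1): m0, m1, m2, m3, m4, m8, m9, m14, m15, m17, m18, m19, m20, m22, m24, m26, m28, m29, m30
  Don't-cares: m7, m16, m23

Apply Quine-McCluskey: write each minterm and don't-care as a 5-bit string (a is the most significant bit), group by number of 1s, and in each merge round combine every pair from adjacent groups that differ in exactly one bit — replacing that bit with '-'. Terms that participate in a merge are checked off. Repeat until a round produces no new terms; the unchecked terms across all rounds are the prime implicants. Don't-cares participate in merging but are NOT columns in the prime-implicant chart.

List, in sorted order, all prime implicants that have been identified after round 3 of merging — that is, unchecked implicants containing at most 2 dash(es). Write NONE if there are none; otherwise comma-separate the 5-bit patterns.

size-2^0 implicants → 00000(✓)  00001(✓)  00010(✓)  00011(✓)  00100(✓)  00111(✓)  01000(✓)  01001(✓)  01110(✓)  01111(✓)  10000(✓)  10001(✓)  10010(✓)  10011(✓)  10100(✓)  10110(✓)  10111(✓)  11000(✓)  11010(✓)  11100(✓)  11101(✓)  11110(✓)
size-2^1 implicants → -0000(✓)  -0001(✓)  -0010(✓)  -0011(✓)  -0100(✓)  -0111(✓)  -1000(✓)  -1110  0-000(✓)  0-001(✓)  0-111  00-00(✓)  00-11(✓)  000-0(✓)  000-1(✓)  0000-(✓)  0001-(✓)  0100-(✓)  0111-  1-000(✓)  1-010(✓)  1-100(✓)  1-110(✓)  10-00(✓)  10-10(✓)  10-11(✓)  100-0(✓)  100-1(✓)  1000-(✓)  1001-(✓)  101-0(✓)  1011-(✓)  11-00(✓)  11-10(✓)  110-0(✓)  111-0(✓)  1110-
size-2^2 implicants → --000  -0-00  -0-11  -00-0(✓)  -00-1(✓)  -000-(✓)  -001-(✓)  0-00-  000--(✓)  1--00(✓)  1--10(✓)  1-0-0(✓)  1-1-0(✓)  10--0(✓)  10-1-  100--(✓)  11--0(✓)
size-2^3 implicants → -00--  1---0
Unchecked terms (primes): --000, -0-00, -0-11, -00--, -1110, 0-00-, 0-111, 0111-, 1---0, 10-1-, 1110-

--000, -0-00, -0-11, -1110, 0-00-, 0-111, 0111-, 10-1-, 1110-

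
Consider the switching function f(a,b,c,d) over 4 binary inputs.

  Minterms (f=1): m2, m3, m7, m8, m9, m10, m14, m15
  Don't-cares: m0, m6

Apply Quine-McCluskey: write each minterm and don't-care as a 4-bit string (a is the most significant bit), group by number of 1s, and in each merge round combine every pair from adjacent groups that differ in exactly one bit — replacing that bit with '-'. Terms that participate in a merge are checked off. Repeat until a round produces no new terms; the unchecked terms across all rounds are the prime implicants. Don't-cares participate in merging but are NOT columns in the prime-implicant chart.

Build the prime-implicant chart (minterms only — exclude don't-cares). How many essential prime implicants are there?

Round 0: 0000✓ 0010✓ 0011✓ 0110✓ 0111✓ 1000✓ 1001✓ 1010✓ 1110✓ 1111✓
Round 1: -000✓ -010✓ -110✓ -111✓ 0-10✓ 0-11✓ 00-0✓ 001-✓ 011-✓ 1-10✓ 10-0✓ 100- 111-✓
Round 2: --10 -0-0 -11- 0-1-
PIs = {--10, -0-0, -11-, 0-1-, 100-}
Coverage chart:
  m2: --10,-0-0,0-1-
  m3: 0-1- ←essential
  m7: -11-,0-1-
  m8: -0-0,100-
  m9: 100- ←essential
  m10: --10,-0-0
  m14: --10,-11-
  m15: -11- ←essential
Essential: -11-, 0-1-, 100-

3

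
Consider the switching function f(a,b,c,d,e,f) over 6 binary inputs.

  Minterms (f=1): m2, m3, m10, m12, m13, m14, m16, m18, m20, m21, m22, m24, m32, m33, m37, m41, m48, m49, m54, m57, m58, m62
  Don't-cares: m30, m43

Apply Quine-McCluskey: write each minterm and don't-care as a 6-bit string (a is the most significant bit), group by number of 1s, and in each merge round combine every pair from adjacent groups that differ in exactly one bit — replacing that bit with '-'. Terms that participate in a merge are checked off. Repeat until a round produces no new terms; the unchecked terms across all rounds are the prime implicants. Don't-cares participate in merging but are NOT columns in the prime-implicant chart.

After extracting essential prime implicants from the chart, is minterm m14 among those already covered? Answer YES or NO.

NO

size-2^0 implicants → 000010(✓)  000011(✓)  001010(✓)  001100(✓)  001101(✓)  001110(✓)  010000(✓)  010010(✓)  010100(✓)  010101(✓)  010110(✓)  011000(✓)  011110(✓)  100000(✓)  100001(✓)  100101(✓)  101001(✓)  101011(✓)  110000(✓)  110001(✓)  110110(✓)  111001(✓)  111010(✓)  111110(✓)
size-2^1 implicants → -10000  -10110(✓)  -11110(✓)  0-0010  0-1110  00-010  00001-  001-10  0011-0  00110-  01-000  01-110(✓)  010-00(✓)  010-10(✓)  0100-0(✓)  0101-0(✓)  01010-  1-0000(✓)  1-0001(✓)  1-1001(✓)  10-001(✓)  100-01  10000-(✓)  1010-1  11-001(✓)  11-110(✓)  11000-(✓)  111-10
size-2^2 implicants → -1-110  010--0  1--001  1-000-
Unchecked terms (primes): -1-110, -10000, 0-0010, 0-1110, 00-010, 00001-, 001-10, 0011-0, 00110-, 01-000, 010--0, 01010-, 1--001, 1-000-, 100-01, 1010-1, 111-10
Minterm coverage:
  m2 ⊆ 0-0010,00-010,00001-
  m3 ⊆ 00001- [E]
  m10 ⊆ 00-010,001-10
  m12 ⊆ 0011-0,00110-
  m13 ⊆ 00110- [E]
  m14 ⊆ 0-1110,001-10,0011-0
  m16 ⊆ -10000,01-000,010--0
  m18 ⊆ 0-0010,010--0
  m20 ⊆ 010--0,01010-
  m21 ⊆ 01010- [E]
  m22 ⊆ -1-110,010--0
  m24 ⊆ 01-000 [E]
  m32 ⊆ 1-000- [E]
  m33 ⊆ 1--001,1-000-,100-01
  m37 ⊆ 100-01 [E]
  m41 ⊆ 1--001,1010-1
  m48 ⊆ -10000,1-000-
  m49 ⊆ 1--001,1-000-
  m54 ⊆ -1-110 [E]
  m57 ⊆ 1--001 [E]
  m58 ⊆ 111-10 [E]
  m62 ⊆ -1-110,111-10
E = {-1-110, 00001-, 00110-, 01-000, 01010-, 1--001, 1-000-, 100-01, 111-10}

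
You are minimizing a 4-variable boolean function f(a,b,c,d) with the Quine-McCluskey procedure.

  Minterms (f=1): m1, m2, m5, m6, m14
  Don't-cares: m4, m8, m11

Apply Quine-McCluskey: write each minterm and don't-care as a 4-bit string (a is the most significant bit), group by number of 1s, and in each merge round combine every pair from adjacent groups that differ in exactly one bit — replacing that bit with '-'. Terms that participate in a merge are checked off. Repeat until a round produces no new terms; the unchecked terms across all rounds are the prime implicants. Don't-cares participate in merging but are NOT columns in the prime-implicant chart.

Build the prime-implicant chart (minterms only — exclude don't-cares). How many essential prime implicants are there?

size-2^0 implicants → 0001(✓)  0010(✓)  0100(✓)  0101(✓)  0110(✓)  1000  1011  1110(✓)
size-2^1 implicants → -110  0-01  0-10  01-0  010-
Unchecked terms (primes): -110, 0-01, 0-10, 01-0, 010-, 1000, 1011
Minterm coverage:
  m1 ⊆ 0-01 [E]
  m2 ⊆ 0-10 [E]
  m5 ⊆ 0-01,010-
  m6 ⊆ -110,0-10,01-0
  m14 ⊆ -110 [E]
E = {-110, 0-01, 0-10}

3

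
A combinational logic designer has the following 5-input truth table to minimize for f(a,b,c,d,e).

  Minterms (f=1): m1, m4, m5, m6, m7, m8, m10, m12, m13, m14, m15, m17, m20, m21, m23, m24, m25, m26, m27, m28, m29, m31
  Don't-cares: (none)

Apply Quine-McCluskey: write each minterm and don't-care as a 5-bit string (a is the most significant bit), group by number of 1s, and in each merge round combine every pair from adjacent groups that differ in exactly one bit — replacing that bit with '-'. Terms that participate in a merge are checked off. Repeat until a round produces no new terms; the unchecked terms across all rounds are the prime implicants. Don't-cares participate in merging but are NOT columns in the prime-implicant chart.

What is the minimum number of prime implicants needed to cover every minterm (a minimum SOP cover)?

6

Round 0: 00001✓ 00100✓ 00101✓ 00110✓ 00111✓ 01000✓ 01010✓ 01100✓ 01101✓ 01110✓ 01111✓ 10001✓ 10100✓ 10101✓ 10111✓ 11000✓ 11001✓ 11010✓ 11011✓ 11100✓ 11101✓ 11111✓
Round 1: -0001✓ -0100✓ -0101✓ -0111✓ -1000✓ -1010✓ -1100✓ -1101✓ -1111✓ 0-100✓ 0-101✓ 0-110✓ 0-111✓ 00-01✓ 001-0✓ 001-1✓ 0010-✓ 0011-✓ 01-00✓ 01-10✓ 010-0✓ 011-0✓ 011-1✓ 0110-✓ 0111-✓ 1-001✓ 1-100✓ 1-101✓ 1-111✓ 10-01✓ 101-1✓ 1010-✓ 11-00✓ 11-01✓ 11-11✓ 110-0✓ 110-1✓ 1100-✓ 1101-✓ 111-1✓ 1110-✓
Round 2: --100✓ --101✓ --111✓ -0-01 -01-1✓ -010-✓ -1-00 -10-0 -11-1✓ -110-✓ 0-1-0✓ 0-1-1✓ 0-10-✓ 0-11-✓ 001--✓ 01--0 011--✓ 1--01 1-1-1✓ 1-10-✓ 11--1 11-0- 110--
Round 3: --1-1 --10- 0-1--
PIs = {--1-1, --10-, -0-01, -1-00, -10-0, 0-1--, 01--0, 1--01, 11--1, 11-0-, 110--}
Coverage chart:
  m1: -0-01 ←essential
  m4: --10-,0-1--
  m5: --1-1,--10-,-0-01,0-1--
  m6: 0-1-- ←essential
  m7: --1-1,0-1--
  m8: -1-00,-10-0,01--0
  m10: -10-0,01--0
  m12: --10-,-1-00,0-1--,01--0
  m13: --1-1,--10-,0-1--
  m14: 0-1--,01--0
  m15: --1-1,0-1--
  m17: -0-01,1--01
  m20: --10- ←essential
  m21: --1-1,--10-,-0-01,1--01
  m23: --1-1 ←essential
  m24: -1-00,-10-0,11-0-,110--
  m25: 1--01,11--1,11-0-,110--
  m26: -10-0,110--
  m27: 11--1,110--
  m28: --10-,-1-00,11-0-
  m29: --1-1,--10-,1--01,11--1,11-0-
  m31: --1-1,11--1
Essential: --1-1, --10-, -0-01, 0-1--
Petrick residual → -10-0, 11--1
Min cover (6 terms): ce + cd' + b'd'e + bc'e' + a'c + abe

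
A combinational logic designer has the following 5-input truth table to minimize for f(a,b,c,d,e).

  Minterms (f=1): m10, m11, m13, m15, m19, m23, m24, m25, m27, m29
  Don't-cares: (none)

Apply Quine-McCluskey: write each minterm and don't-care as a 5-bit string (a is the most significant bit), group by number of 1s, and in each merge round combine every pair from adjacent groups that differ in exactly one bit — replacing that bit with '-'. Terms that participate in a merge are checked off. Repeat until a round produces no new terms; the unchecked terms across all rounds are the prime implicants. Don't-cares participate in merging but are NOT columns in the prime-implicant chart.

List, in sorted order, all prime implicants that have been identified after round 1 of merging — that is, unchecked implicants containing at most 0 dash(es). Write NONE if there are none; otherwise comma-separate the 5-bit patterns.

NONE

Round 0: 01010✓ 01011✓ 01101✓ 01111✓ 10011✓ 10111✓ 11000✓ 11001✓ 11011✓ 11101✓
Round 1: -1011 -1101 01-11 0101- 011-1 1-011 10-11 11-01 110-1 1100-
PIs = {-1011, -1101, 01-11, 0101-, 011-1, 1-011, 10-11, 11-01, 110-1, 1100-}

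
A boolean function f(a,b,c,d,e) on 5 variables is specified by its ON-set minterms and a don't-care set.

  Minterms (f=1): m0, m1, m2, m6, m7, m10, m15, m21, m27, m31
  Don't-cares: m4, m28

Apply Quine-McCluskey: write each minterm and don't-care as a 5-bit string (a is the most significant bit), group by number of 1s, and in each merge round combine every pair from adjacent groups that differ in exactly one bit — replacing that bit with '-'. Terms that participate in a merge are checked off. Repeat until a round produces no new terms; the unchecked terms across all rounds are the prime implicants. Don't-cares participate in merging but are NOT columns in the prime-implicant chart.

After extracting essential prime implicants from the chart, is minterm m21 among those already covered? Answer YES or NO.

[col 0] 00000*, 00001*, 00010*, 00100*, 00110*, 00111*, 01010*, 01111*, 10101, 11011*, 11100, 11111*
[col 1] -1111, 0-010, 0-111, 00-00*, 00-10*, 000-0*, 0000-, 001-0*, 0011-, 11-11
[col 2] 00--0
Prime implicants: -1111, 0-010, 0-111, 00--0, 0000-, 0011-, 10101, 11-11, 11100
PI chart (minterm → PIs covering it):
  0 | 00--0,0000-
  1 | 0000-  (sole → essential)
  2 | 0-010,00--0
  6 | 00--0,0011-
  7 | 0-111,0011-
  10 | 0-010  (sole → essential)
  15 | -1111,0-111
  21 | 10101  (sole → essential)
  27 | 11-11  (sole → essential)
  31 | -1111,11-11
Essential prime implicants: 0-010, 0000-, 10101, 11-11

YES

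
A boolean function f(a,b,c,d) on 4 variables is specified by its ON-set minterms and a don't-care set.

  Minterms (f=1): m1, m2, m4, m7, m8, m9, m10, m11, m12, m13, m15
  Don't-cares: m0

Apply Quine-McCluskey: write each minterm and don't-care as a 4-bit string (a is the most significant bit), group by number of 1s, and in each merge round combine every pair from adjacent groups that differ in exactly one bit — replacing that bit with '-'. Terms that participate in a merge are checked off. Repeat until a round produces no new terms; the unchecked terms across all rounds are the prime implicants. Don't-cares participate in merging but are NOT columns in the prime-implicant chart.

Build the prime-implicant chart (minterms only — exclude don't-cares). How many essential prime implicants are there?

Round 0: 0000✓ 0001✓ 0010✓ 0100✓ 0111✓ 1000✓ 1001✓ 1010✓ 1011✓ 1100✓ 1101✓ 1111✓
Round 1: -000✓ -001✓ -010✓ -100✓ -111 0-00✓ 00-0✓ 000-✓ 1-00✓ 1-01✓ 1-11✓ 10-0✓ 10-1✓ 100-✓ 101-✓ 11-1✓ 110-✓
Round 2: --00 -0-0 -00- 1--1 1-0- 10--
PIs = {--00, -0-0, -00-, -111, 1--1, 1-0-, 10--}
Coverage chart:
  m1: -00- ←essential
  m2: -0-0 ←essential
  m4: --00 ←essential
  m7: -111 ←essential
  m8: --00,-0-0,-00-,1-0-,10--
  m9: -00-,1--1,1-0-,10--
  m10: -0-0,10--
  m11: 1--1,10--
  m12: --00,1-0-
  m13: 1--1,1-0-
  m15: -111,1--1
Essential: --00, -0-0, -00-, -111

4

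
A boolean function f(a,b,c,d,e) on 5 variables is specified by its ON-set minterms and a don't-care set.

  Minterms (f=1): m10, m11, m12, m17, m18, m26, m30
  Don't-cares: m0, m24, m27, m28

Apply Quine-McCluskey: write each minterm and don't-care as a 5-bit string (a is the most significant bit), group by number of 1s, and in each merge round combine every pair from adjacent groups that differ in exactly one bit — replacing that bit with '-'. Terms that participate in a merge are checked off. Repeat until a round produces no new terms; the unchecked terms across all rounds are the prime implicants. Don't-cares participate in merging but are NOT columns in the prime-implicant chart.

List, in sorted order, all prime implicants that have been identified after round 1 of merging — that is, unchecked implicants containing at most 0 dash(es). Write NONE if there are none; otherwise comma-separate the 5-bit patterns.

00000, 10001

[col 0] 00000, 01010*, 01011*, 01100*, 10001, 10010*, 11000*, 11010*, 11011*, 11100*, 11110*
[col 1] -1010*, -1011*, -1100, 0101-*, 1-010, 11-00*, 11-10*, 110-0*, 1101-*, 111-0*
[col 2] -101-, 11--0
Prime implicants: -101-, -1100, 00000, 1-010, 10001, 11--0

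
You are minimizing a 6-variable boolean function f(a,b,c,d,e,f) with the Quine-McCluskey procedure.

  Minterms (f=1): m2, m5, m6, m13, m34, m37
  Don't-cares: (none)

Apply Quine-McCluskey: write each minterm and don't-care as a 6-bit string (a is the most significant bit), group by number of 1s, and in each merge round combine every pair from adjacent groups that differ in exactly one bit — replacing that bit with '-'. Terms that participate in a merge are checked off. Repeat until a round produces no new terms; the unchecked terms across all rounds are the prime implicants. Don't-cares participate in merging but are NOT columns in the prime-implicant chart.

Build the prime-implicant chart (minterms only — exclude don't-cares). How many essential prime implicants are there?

[col 0] 000010*, 000101*, 000110*, 001101*, 100010*, 100101*
[col 1] -00010, -00101, 00-101, 000-10
Prime implicants: -00010, -00101, 00-101, 000-10
PI chart (minterm → PIs covering it):
  2 | -00010,000-10
  5 | -00101,00-101
  6 | 000-10  (sole → essential)
  13 | 00-101  (sole → essential)
  34 | -00010  (sole → essential)
  37 | -00101  (sole → essential)
Essential prime implicants: -00010, -00101, 00-101, 000-10

4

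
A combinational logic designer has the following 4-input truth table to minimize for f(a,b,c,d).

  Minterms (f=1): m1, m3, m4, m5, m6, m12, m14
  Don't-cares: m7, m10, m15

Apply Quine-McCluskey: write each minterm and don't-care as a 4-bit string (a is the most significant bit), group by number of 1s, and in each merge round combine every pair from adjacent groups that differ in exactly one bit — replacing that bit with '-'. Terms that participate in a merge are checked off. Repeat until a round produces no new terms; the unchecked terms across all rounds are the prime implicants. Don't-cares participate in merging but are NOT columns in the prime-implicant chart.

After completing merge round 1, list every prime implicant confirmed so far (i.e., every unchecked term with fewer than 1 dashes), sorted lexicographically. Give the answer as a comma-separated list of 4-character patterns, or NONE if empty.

Round 0: 0001✓ 0011✓ 0100✓ 0101✓ 0110✓ 0111✓ 1010✓ 1100✓ 1110✓ 1111✓
Round 1: -100✓ -110✓ -111✓ 0-01✓ 0-11✓ 00-1✓ 01-0✓ 01-1✓ 010-✓ 011-✓ 1-10 11-0✓ 111-✓
Round 2: -1-0 -11- 0--1 01--
PIs = {-1-0, -11-, 0--1, 01--, 1-10}

NONE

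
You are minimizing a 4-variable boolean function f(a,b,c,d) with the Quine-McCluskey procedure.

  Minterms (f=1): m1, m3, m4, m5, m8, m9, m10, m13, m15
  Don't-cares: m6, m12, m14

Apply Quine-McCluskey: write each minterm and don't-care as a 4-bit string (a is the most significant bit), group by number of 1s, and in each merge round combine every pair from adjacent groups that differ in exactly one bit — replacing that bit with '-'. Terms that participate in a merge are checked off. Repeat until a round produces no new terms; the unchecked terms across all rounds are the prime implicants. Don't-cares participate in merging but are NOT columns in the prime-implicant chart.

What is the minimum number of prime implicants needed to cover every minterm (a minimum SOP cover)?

5

Round 0: 0001✓ 0011✓ 0100✓ 0101✓ 0110✓ 1000✓ 1001✓ 1010✓ 1100✓ 1101✓ 1110✓ 1111✓
Round 1: -001✓ -100✓ -101✓ -110✓ 0-01✓ 00-1 01-0✓ 010-✓ 1-00✓ 1-01✓ 1-10✓ 10-0✓ 100-✓ 11-0✓ 11-1✓ 110-✓ 111-✓
Round 2: --01 -1-0 -10- 1--0 1-0- 11--
PIs = {--01, -1-0, -10-, 00-1, 1--0, 1-0-, 11--}
Coverage chart:
  m1: --01,00-1
  m3: 00-1 ←essential
  m4: -1-0,-10-
  m5: --01,-10-
  m8: 1--0,1-0-
  m9: --01,1-0-
  m10: 1--0 ←essential
  m13: --01,-10-,1-0-,11--
  m15: 11-- ←essential
Essential: 00-1, 1--0, 11--
Petrick residual → --01, -1-0
Min cover (5 terms): c'd + bd' + a'b'd + ad' + ab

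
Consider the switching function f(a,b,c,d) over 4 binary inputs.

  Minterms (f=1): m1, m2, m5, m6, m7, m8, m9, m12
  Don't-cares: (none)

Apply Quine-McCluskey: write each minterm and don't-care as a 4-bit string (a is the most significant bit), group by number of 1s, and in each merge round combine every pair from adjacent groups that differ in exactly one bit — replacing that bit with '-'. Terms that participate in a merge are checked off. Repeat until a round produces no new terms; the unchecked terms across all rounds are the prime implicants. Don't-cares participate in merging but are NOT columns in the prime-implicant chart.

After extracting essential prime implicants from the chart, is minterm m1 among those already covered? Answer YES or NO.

size-2^0 implicants → 0001(✓)  0010(✓)  0101(✓)  0110(✓)  0111(✓)  1000(✓)  1001(✓)  1100(✓)
size-2^1 implicants → -001  0-01  0-10  01-1  011-  1-00  100-
Unchecked terms (primes): -001, 0-01, 0-10, 01-1, 011-, 1-00, 100-
Minterm coverage:
  m1 ⊆ -001,0-01
  m2 ⊆ 0-10 [E]
  m5 ⊆ 0-01,01-1
  m6 ⊆ 0-10,011-
  m7 ⊆ 01-1,011-
  m8 ⊆ 1-00,100-
  m9 ⊆ -001,100-
  m12 ⊆ 1-00 [E]
E = {0-10, 1-00}

NO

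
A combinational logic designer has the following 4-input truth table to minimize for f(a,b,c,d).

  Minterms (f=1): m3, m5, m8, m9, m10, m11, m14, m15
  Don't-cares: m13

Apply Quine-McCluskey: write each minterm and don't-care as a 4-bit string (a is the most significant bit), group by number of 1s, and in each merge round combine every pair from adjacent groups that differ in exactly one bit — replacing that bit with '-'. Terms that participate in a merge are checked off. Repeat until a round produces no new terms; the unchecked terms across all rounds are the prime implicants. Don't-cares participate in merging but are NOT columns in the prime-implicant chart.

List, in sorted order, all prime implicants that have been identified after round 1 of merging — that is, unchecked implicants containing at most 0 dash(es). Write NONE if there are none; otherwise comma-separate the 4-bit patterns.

NONE

size-2^0 implicants → 0011(✓)  0101(✓)  1000(✓)  1001(✓)  1010(✓)  1011(✓)  1101(✓)  1110(✓)  1111(✓)
size-2^1 implicants → -011  -101  1-01(✓)  1-10(✓)  1-11(✓)  10-0(✓)  10-1(✓)  100-(✓)  101-(✓)  11-1(✓)  111-(✓)
size-2^2 implicants → 1--1  1-1-  10--
Unchecked terms (primes): -011, -101, 1--1, 1-1-, 10--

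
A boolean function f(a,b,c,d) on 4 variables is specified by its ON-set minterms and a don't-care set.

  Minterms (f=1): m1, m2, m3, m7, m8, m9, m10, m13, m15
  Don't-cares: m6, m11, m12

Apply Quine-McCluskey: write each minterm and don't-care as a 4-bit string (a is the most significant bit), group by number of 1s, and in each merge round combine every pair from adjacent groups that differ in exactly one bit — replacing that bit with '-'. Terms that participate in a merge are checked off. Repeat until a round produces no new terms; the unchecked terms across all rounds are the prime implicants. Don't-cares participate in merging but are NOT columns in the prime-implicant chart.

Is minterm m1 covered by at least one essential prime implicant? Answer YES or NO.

YES

size-2^0 implicants → 0001(✓)  0010(✓)  0011(✓)  0110(✓)  0111(✓)  1000(✓)  1001(✓)  1010(✓)  1011(✓)  1100(✓)  1101(✓)  1111(✓)
size-2^1 implicants → -001(✓)  -010(✓)  -011(✓)  -111(✓)  0-10(✓)  0-11(✓)  00-1(✓)  001-(✓)  011-(✓)  1-00(✓)  1-01(✓)  1-11(✓)  10-0(✓)  10-1(✓)  100-(✓)  101-(✓)  11-1(✓)  110-(✓)
size-2^2 implicants → --11  -0-1  -01-  0-1-  1--1  1-0-  10--
Unchecked terms (primes): --11, -0-1, -01-, 0-1-, 1--1, 1-0-, 10--
Minterm coverage:
  m1 ⊆ -0-1 [E]
  m2 ⊆ -01-,0-1-
  m3 ⊆ --11,-0-1,-01-,0-1-
  m7 ⊆ --11,0-1-
  m8 ⊆ 1-0-,10--
  m9 ⊆ -0-1,1--1,1-0-,10--
  m10 ⊆ -01-,10--
  m13 ⊆ 1--1,1-0-
  m15 ⊆ --11,1--1
E = {-0-1}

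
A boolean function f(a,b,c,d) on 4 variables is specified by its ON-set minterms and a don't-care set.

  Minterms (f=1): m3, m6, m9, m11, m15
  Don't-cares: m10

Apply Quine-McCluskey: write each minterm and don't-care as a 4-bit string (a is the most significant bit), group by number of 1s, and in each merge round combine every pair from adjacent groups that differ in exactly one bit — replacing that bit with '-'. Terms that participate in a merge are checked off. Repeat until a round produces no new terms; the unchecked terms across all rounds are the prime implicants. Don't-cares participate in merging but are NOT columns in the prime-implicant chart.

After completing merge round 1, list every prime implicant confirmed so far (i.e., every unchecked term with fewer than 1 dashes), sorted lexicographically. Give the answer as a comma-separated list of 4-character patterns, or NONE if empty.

[col 0] 0011*, 0110, 1001*, 1010*, 1011*, 1111*
[col 1] -011, 1-11, 10-1, 101-
Prime implicants: -011, 0110, 1-11, 10-1, 101-

0110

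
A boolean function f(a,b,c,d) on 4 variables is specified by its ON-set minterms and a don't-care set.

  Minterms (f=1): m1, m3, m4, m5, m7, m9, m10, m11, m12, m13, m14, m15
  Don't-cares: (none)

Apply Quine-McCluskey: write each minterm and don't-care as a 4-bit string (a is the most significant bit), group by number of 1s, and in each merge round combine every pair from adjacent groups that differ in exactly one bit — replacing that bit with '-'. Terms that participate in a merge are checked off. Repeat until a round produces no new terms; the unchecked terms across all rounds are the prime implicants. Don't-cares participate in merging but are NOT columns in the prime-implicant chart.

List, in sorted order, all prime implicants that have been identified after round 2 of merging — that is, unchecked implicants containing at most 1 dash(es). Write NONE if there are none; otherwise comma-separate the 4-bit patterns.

NONE

[col 0] 0001*, 0011*, 0100*, 0101*, 0111*, 1001*, 1010*, 1011*, 1100*, 1101*, 1110*, 1111*
[col 1] -001*, -011*, -100*, -101*, -111*, 0-01*, 0-11*, 00-1*, 01-1*, 010-*, 1-01*, 1-10*, 1-11*, 10-1*, 101-*, 11-0*, 11-1*, 110-*, 111-*
[col 2] --01*, --11*, -0-1*, -1-1*, -10-, 0--1*, 1--1*, 1-1-, 11--
[col 3] ---1
Prime implicants: ---1, -10-, 1-1-, 11--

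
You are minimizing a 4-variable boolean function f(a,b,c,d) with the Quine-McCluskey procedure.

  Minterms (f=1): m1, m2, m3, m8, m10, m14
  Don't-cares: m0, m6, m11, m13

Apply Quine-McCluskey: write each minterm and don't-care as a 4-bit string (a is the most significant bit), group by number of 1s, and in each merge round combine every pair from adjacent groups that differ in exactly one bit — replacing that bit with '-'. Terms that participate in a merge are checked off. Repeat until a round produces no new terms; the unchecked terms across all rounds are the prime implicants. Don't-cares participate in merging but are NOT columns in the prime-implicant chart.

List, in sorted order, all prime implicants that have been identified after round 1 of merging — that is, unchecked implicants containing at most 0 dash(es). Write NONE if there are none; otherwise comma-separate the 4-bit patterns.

[col 0] 0000*, 0001*, 0010*, 0011*, 0110*, 1000*, 1010*, 1011*, 1101, 1110*
[col 1] -000*, -010*, -011*, -110*, 0-10*, 00-0*, 00-1*, 000-*, 001-*, 1-10*, 10-0*, 101-*
[col 2] --10, -0-0, -01-, 00--
Prime implicants: --10, -0-0, -01-, 00--, 1101

1101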